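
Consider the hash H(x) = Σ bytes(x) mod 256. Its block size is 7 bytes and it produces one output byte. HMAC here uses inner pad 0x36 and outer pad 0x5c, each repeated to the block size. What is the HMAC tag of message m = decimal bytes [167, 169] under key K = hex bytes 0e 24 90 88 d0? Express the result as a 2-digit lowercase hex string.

Key hex bytes 0e 24 90 88 d0 is 5 bytes ≤ B = 7; zero-pad to 7 bytes: K' = 0e 24 90 88 d0 00 00.
K' ⊕ ipad = 38 12 a6 be e6 36 36.  K' ⊕ opad = 52 78 cc d4 8c 5c 5c.
Inner input = (K'⊕ipad) ∥ m = 38 12 a6 be e6 36 36 ∥ a7 a9.
Inner hash: sum = 56+18+166+190+230+54+54+167+169 = 1104; mod 256 = 80 → 50.
Outer input = (K'⊕opad) ∥ inner = 52 78 cc d4 8c 5c 5c ∥ 50.
Outer hash (tag): sum = 82+120+204+212+140+92+92+80 = 1022; mod 256 = 254 → fe.

fe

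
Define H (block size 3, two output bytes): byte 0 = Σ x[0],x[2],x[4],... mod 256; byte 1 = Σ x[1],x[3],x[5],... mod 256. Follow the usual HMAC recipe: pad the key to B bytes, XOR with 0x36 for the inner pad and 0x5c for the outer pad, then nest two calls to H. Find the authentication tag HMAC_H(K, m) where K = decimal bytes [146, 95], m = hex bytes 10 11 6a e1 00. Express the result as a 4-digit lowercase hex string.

Key decimal bytes [146, 95] = 92 5f is 2 bytes ≤ B = 3; zero-pad to 3 bytes: K' = 92 5f 00.
K' ⊕ ipad = a4 69 36.  K' ⊕ opad = ce 03 5c.
Inner input = (K'⊕ipad) ∥ m = a4 69 36 ∥ 10 11 6a e1 00.
Inner hash: even-index sum = 460 mod 256 = 204; odd-index sum = 227 mod 256 = 227 → cc e3.
Outer input = (K'⊕opad) ∥ inner = ce 03 5c ∥ cc e3.
Outer hash (tag): even-index sum = 525 mod 256 = 13; odd-index sum = 207 mod 256 = 207 → 0d cf.

0dcf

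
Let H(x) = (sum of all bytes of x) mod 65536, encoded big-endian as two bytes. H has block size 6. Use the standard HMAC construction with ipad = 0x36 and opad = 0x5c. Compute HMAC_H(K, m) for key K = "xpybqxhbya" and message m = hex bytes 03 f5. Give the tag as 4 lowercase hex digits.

Key "xpybqxhbya" = 78 70 79 62 71 78 68 62 79 61 is 10 bytes > B = 6, so hash it first: H(key) = 04 50, then zero-pad to 6 bytes: K' = 04 50 00 00 00 00.
K' ⊕ ipad = 32 66 36 36 36 36.  K' ⊕ opad = 58 0c 5c 5c 5c 5c.
Inner input = (K'⊕ipad) ∥ m = 32 66 36 36 36 36 ∥ 03 f5.
Inner hash: sum = 50+102+54+54+54+54+3+245 = 616 → 02 68.
Outer input = (K'⊕opad) ∥ inner = 58 0c 5c 5c 5c 5c ∥ 02 68.
Outer hash (tag): sum = 88+12+92+92+92+92+2+104 = 574 → 02 3e.

023e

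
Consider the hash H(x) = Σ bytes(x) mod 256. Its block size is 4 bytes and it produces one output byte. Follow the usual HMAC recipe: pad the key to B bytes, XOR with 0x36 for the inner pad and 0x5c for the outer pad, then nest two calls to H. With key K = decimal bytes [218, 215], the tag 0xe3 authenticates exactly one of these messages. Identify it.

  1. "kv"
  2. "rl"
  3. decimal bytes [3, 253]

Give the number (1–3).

Key decimal bytes [218, 215] = da d7 is 2 bytes ≤ B = 4; zero-pad to 4 bytes: K' = da d7 00 00.
K' ⊕ ipad = ec e1 36 36; K' ⊕ opad = 86 8b 5c 5c.
m1: inner = H(ec e1 36 36 6b 76) = 1a; tag = H(86 8b 5c 5c 1a) = e3 ← matches
m2: inner = H(ec e1 36 36 72 6c) = 17; tag = H(86 8b 5c 5c 17) = e0
m3: inner = H(ec e1 36 36 03 fd) = 39; tag = H(86 8b 5c 5c 39) = 02

1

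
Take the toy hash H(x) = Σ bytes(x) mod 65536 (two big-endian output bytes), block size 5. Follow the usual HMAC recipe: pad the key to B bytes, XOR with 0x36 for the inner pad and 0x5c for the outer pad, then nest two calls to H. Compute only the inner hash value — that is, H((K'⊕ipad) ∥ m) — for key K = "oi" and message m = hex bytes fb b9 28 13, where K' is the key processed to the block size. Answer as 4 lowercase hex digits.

Key "oi" = 6f 69 is 2 bytes ≤ B = 5; zero-pad to 5 bytes: K' = 6f 69 00 00 00.
K' ⊕ ipad = 59 5f 36 36 36.
Inner input = 59 5f 36 36 36 ∥ fb b9 28 13.
Inner hash: sum = 89+95+54+54+54+251+185+40+19 = 841 → 03 49.

0349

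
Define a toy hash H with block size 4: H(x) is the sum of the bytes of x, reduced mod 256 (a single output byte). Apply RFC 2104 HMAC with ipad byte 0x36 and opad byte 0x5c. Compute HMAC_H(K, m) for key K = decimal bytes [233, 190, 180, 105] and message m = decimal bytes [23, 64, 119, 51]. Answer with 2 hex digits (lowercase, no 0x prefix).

fd

Key decimal bytes [233, 190, 180, 105] = e9 be b4 69 is exactly B = 4 bytes: K' = e9 be b4 69.
K' ⊕ ipad = df 88 82 5f.  K' ⊕ opad = b5 e2 e8 35.
Inner input = (K'⊕ipad) ∥ m = df 88 82 5f ∥ 17 40 77 33.
Inner hash: sum = 223+136+130+95+23+64+119+51 = 841; mod 256 = 73 → 49.
Outer input = (K'⊕opad) ∥ inner = b5 e2 e8 35 ∥ 49.
Outer hash (tag): sum = 181+226+232+53+73 = 765; mod 256 = 253 → fd.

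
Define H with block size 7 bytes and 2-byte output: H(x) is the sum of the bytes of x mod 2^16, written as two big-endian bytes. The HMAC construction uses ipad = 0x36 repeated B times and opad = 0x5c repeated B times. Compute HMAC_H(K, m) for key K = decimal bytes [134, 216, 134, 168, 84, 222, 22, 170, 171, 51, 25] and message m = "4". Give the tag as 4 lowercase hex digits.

0307

Key decimal bytes [134, 216, 134, 168, 84, 222, 22, 170, 171, 51, 25] = 86 d8 86 a8 54 de 16 aa ab 33 19 is 11 bytes > B = 7, so hash it first: H(key) = 05 75, then zero-pad to 7 bytes: K' = 05 75 00 00 00 00 00.
K' ⊕ ipad = 33 43 36 36 36 36 36.  K' ⊕ opad = 59 29 5c 5c 5c 5c 5c.
Inner input = (K'⊕ipad) ∥ m = 33 43 36 36 36 36 36 ∥ 34.
Inner hash: sum = 51+67+54+54+54+54+54+52 = 440 → 01 b8.
Outer input = (K'⊕opad) ∥ inner = 59 29 5c 5c 5c 5c 5c ∥ 01 b8.
Outer hash (tag): sum = 89+41+92+92+92+92+92+1+184 = 775 → 03 07.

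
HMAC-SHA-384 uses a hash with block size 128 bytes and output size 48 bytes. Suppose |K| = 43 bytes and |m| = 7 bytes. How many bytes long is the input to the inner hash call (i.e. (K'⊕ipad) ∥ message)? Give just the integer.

Key is 43 ≤ 128 bytes, zero-padded: |K'| = 128.
Inner input = (K'⊕ipad) ∥ m → 128 + 7 = 135 bytes.

135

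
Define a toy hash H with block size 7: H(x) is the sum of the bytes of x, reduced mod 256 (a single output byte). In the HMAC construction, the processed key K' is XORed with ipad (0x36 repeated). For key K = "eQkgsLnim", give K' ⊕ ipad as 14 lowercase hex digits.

bd363636363636

Key "eQkgsLnim" = 65 51 6b 67 73 4c 6e 69 6d is 9 bytes > B = 7, so hash it first: H(key) = 8b, then zero-pad to 7 bytes: K' = 8b 00 00 00 00 00 00.
XOR each byte with 0x36: 8b⊕36=bd, 00⊕36=36, 00⊕36=36, 00⊕36=36, 00⊕36=36, 00⊕36=36, 00⊕36=36.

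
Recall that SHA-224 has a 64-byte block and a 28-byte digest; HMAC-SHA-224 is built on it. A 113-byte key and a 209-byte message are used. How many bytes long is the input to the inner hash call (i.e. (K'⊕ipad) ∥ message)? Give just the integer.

273

Key is 113 > 64 bytes, so it is hashed to 28 bytes then zero-padded to 64: |K'| = 64.
Inner input = (K'⊕ipad) ∥ m → 64 + 209 = 273 bytes.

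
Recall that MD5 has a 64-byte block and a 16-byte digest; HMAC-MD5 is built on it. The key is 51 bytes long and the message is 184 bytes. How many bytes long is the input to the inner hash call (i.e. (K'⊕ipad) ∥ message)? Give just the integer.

Key is 51 ≤ 64 bytes, zero-padded: |K'| = 64.
Inner input = (K'⊕ipad) ∥ m → 64 + 184 = 248 bytes.

248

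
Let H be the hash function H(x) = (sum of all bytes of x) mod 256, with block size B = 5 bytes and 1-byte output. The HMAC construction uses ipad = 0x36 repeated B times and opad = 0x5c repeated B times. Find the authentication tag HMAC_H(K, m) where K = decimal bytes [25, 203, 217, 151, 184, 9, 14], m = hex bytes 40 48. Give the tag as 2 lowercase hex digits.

Key decimal bytes [25, 203, 217, 151, 184, 9, 14] = 19 cb d9 97 b8 09 0e is 7 bytes > B = 5, so hash it first: H(key) = 23, then zero-pad to 5 bytes: K' = 23 00 00 00 00.
K' ⊕ ipad = 15 36 36 36 36.  K' ⊕ opad = 7f 5c 5c 5c 5c.
Inner input = (K'⊕ipad) ∥ m = 15 36 36 36 36 ∥ 40 48.
Inner hash: sum = 21+54+54+54+54+64+72 = 373; mod 256 = 117 → 75.
Outer input = (K'⊕opad) ∥ inner = 7f 5c 5c 5c 5c ∥ 75.
Outer hash (tag): sum = 127+92+92+92+92+117 = 612; mod 256 = 100 → 64.

64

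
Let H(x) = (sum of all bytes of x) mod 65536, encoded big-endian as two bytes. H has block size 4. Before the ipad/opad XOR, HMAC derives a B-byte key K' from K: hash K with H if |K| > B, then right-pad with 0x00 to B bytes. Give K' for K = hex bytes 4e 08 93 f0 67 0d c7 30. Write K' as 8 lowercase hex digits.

03440000

|K| = 8 > B = 4, so first hash the key.
H(K): sum = 78+8+147+240+103+13+199+48 = 836 → 03 44.
Zero-pad H(K) = 03 44 to 4 bytes: K' = 03 44 00 00.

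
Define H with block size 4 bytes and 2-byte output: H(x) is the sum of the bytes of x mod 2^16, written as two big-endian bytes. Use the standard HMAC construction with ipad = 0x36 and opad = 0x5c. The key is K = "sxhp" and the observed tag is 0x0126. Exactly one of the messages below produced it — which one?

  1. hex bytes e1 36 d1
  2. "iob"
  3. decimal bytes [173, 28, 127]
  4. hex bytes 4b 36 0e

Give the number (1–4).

2

Key "sxhp" = 73 78 68 70 is exactly B = 4 bytes: K' = 73 78 68 70.
K' ⊕ ipad = 45 4e 5e 46; K' ⊕ opad = 2f 24 34 2c.
m1: inner = H(45 4e 5e 46 e1 36 d1) = 03 1f; tag = H(2f 24 34 2c 03 1f) = 00d5
m2: inner = H(45 4e 5e 46 69 6f 62) = 02 71; tag = H(2f 24 34 2c 02 71) = 0126 ← matches
m3: inner = H(45 4e 5e 46 ad 1c 7f) = 02 7f; tag = H(2f 24 34 2c 02 7f) = 0134
m4: inner = H(45 4e 5e 46 4b 36 0e) = 01 c6; tag = H(2f 24 34 2c 01 c6) = 017a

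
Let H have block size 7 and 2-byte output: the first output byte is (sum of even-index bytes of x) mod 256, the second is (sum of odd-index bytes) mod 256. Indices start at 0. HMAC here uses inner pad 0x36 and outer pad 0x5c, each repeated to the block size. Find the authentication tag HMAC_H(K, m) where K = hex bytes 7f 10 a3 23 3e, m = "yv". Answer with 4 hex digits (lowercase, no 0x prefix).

cab9

Key hex bytes 7f 10 a3 23 3e is 5 bytes ≤ B = 7; zero-pad to 7 bytes: K' = 7f 10 a3 23 3e 00 00.
K' ⊕ ipad = 49 26 95 15 08 36 36.  K' ⊕ opad = 23 4c ff 7f 62 5c 5c.
Inner input = (K'⊕ipad) ∥ m = 49 26 95 15 08 36 36 ∥ 79 76.
Inner hash: even-index sum = 402 mod 256 = 146; odd-index sum = 234 mod 256 = 234 → 92 ea.
Outer input = (K'⊕opad) ∥ inner = 23 4c ff 7f 62 5c 5c ∥ 92 ea.
Outer hash (tag): even-index sum = 714 mod 256 = 202; odd-index sum = 441 mod 256 = 185 → ca b9.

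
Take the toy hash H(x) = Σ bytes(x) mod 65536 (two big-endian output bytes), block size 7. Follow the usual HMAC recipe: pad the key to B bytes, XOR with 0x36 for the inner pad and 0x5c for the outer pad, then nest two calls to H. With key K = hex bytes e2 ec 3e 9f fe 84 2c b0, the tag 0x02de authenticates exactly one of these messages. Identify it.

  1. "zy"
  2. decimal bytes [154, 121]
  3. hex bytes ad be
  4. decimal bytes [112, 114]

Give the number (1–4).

Key hex bytes e2 ec 3e 9f fe 84 2c b0 is 8 bytes > B = 7, so hash it first: H(key) = 05 09, then zero-pad to 7 bytes: K' = 05 09 00 00 00 00 00.
K' ⊕ ipad = 33 3f 36 36 36 36 36; K' ⊕ opad = 59 55 5c 5c 5c 5c 5c.
m1: inner = H(33 3f 36 36 36 36 36 7a 79) = 02 73; tag = H(59 55 5c 5c 5c 5c 5c 02 73) = 02ef
m2: inner = H(33 3f 36 36 36 36 36 9a 79) = 02 93; tag = H(59 55 5c 5c 5c 5c 5c 02 93) = 030f
m3: inner = H(33 3f 36 36 36 36 36 ad be) = 02 eb; tag = H(59 55 5c 5c 5c 5c 5c 02 eb) = 0367
m4: inner = H(33 3f 36 36 36 36 36 70 72) = 02 62; tag = H(59 55 5c 5c 5c 5c 5c 02 62) = 02de ← matches

4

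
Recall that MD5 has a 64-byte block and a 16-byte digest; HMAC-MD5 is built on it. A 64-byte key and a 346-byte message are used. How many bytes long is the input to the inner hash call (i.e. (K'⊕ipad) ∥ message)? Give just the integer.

410

Key is 64 ≤ 64 bytes, zero-padded: |K'| = 64.
Inner input = (K'⊕ipad) ∥ m → 64 + 346 = 410 bytes.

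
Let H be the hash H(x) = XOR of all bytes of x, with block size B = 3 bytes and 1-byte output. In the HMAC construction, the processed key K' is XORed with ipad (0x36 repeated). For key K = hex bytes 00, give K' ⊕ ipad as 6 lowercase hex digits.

363636

Key hex bytes 00 is 1 byte ≤ B = 3; zero-pad to 3 bytes: K' = 00 00 00.
XOR each byte with 0x36: 00⊕36=36, 00⊕36=36, 00⊕36=36.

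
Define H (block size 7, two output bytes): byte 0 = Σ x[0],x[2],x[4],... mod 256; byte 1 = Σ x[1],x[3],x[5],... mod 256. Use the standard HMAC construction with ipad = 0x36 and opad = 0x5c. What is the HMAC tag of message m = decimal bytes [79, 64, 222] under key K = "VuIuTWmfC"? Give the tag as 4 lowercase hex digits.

Key "VuIuTWmfC" = 56 75 49 75 54 57 6d 66 43 is 9 bytes > B = 7, so hash it first: H(key) = a3 a7, then zero-pad to 7 bytes: K' = a3 a7 00 00 00 00 00.
K' ⊕ ipad = 95 91 36 36 36 36 36.  K' ⊕ opad = ff fb 5c 5c 5c 5c 5c.
Inner input = (K'⊕ipad) ∥ m = 95 91 36 36 36 36 36 ∥ 4f 40 de.
Inner hash: even-index sum = 375 mod 256 = 119; odd-index sum = 554 mod 256 = 42 → 77 2a.
Outer input = (K'⊕opad) ∥ inner = ff fb 5c 5c 5c 5c 5c ∥ 77 2a.
Outer hash (tag): even-index sum = 573 mod 256 = 61; odd-index sum = 554 mod 256 = 42 → 3d 2a.

3d2a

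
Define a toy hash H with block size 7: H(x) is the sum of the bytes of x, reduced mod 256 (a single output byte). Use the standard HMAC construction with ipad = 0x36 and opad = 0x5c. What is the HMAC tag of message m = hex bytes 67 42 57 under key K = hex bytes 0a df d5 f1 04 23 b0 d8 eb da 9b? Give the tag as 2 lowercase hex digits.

d6

Key hex bytes 0a df d5 f1 04 23 b0 d8 eb da 9b is 11 bytes > B = 7, so hash it first: H(key) = be, then zero-pad to 7 bytes: K' = be 00 00 00 00 00 00.
K' ⊕ ipad = 88 36 36 36 36 36 36.  K' ⊕ opad = e2 5c 5c 5c 5c 5c 5c.
Inner input = (K'⊕ipad) ∥ m = 88 36 36 36 36 36 36 ∥ 67 42 57.
Inner hash: sum = 136+54+54+54+54+54+54+103+66+87 = 716; mod 256 = 204 → cc.
Outer input = (K'⊕opad) ∥ inner = e2 5c 5c 5c 5c 5c 5c ∥ cc.
Outer hash (tag): sum = 226+92+92+92+92+92+92+204 = 982; mod 256 = 214 → d6.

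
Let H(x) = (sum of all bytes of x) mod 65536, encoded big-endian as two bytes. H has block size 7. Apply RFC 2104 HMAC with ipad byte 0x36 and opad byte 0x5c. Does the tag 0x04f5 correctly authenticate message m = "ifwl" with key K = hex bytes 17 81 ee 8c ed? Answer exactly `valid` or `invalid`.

invalid

Key hex bytes 17 81 ee 8c ed is 5 bytes ≤ B = 7; zero-pad to 7 bytes: K' = 17 81 ee 8c ed 00 00.
K' ⊕ ipad = 21 b7 d8 ba db 36 36; K' ⊕ opad = 4b dd b2 d0 b1 5c 5c.
Inner hash: sum = 33+183+216+186+219+54+54+105+102+119+108 = 1379 → 05 63.
Outer hash (recomputed tag): sum = 75+221+178+208+177+92+92+5+99 = 1147 → 04 7b.
Recomputed tag = 047b; claimed = 04f5 → mismatch.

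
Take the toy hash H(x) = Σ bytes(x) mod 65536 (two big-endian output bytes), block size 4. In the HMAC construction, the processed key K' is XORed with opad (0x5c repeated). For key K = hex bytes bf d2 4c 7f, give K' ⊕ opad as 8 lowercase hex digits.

e38e1023

Key hex bytes bf d2 4c 7f is exactly B = 4 bytes: K' = bf d2 4c 7f.
XOR each byte with 0x5c: bf⊕5c=e3, d2⊕5c=8e, 4c⊕5c=10, 7f⊕5c=23.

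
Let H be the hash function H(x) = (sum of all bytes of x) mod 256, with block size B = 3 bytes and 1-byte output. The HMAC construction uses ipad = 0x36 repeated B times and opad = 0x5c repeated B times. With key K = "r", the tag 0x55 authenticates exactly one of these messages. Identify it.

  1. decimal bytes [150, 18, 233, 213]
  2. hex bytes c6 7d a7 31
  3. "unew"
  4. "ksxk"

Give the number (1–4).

Key "r" = 72 is 1 byte ≤ B = 3; zero-pad to 3 bytes: K' = 72 00 00.
K' ⊕ ipad = 44 36 36; K' ⊕ opad = 2e 5c 5c.
m1: inner = H(44 36 36 96 12 e9 d5) = 16; tag = H(2e 5c 5c 16) = fc
m2: inner = H(44 36 36 c6 7d a7 31) = cb; tag = H(2e 5c 5c cb) = b1
m3: inner = H(44 36 36 75 6e 65 77) = 6f; tag = H(2e 5c 5c 6f) = 55 ← matches
m4: inner = H(44 36 36 6b 73 78 6b) = 71; tag = H(2e 5c 5c 71) = 57

3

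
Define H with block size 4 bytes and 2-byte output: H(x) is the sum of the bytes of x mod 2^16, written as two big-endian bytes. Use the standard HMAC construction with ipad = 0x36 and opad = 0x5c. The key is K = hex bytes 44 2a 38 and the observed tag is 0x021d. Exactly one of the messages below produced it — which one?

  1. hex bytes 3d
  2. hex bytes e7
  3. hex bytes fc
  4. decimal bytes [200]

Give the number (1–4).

3

Key hex bytes 44 2a 38 is 3 bytes ≤ B = 4; zero-pad to 4 bytes: K' = 44 2a 38 00.
K' ⊕ ipad = 72 1c 0e 36; K' ⊕ opad = 18 76 64 5c.
m1: inner = H(72 1c 0e 36 3d) = 01 0f; tag = H(18 76 64 5c 01 0f) = 015e
m2: inner = H(72 1c 0e 36 e7) = 01 b9; tag = H(18 76 64 5c 01 b9) = 0208
m3: inner = H(72 1c 0e 36 fc) = 01 ce; tag = H(18 76 64 5c 01 ce) = 021d ← matches
m4: inner = H(72 1c 0e 36 c8) = 01 9a; tag = H(18 76 64 5c 01 9a) = 01e9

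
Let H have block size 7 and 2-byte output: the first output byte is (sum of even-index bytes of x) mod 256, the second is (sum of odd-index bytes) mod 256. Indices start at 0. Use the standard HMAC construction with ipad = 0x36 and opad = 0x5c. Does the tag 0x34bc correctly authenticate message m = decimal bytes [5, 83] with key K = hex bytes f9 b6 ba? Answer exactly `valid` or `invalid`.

Key hex bytes f9 b6 ba is 3 bytes ≤ B = 7; zero-pad to 7 bytes: K' = f9 b6 ba 00 00 00 00.
K' ⊕ ipad = cf 80 8c 36 36 36 36; K' ⊕ opad = a5 ea e6 5c 5c 5c 5c.
Inner hash: even-index sum = 538 mod 256 = 26; odd-index sum = 241 mod 256 = 241 → 1a f1.
Outer hash (recomputed tag): even-index sum = 820 mod 256 = 52; odd-index sum = 444 mod 256 = 188 → 34 bc.
Recomputed tag = 34bc; claimed = 34bc → match.

valid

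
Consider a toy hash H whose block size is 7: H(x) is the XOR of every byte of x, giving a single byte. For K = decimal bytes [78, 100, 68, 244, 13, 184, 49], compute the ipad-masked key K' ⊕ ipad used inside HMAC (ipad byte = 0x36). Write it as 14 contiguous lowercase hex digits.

Key decimal bytes [78, 100, 68, 244, 13, 184, 49] = 4e 64 44 f4 0d b8 31 is exactly B = 7 bytes: K' = 4e 64 44 f4 0d b8 31.
XOR each byte with 0x36: 4e⊕36=78, 64⊕36=52, 44⊕36=72, f4⊕36=c2, 0d⊕36=3b, b8⊕36=8e, 31⊕36=07.

785272c23b8e07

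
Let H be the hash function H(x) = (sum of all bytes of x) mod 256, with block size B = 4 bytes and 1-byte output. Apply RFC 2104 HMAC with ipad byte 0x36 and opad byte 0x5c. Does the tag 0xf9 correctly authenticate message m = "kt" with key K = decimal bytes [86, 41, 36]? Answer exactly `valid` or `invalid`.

Key decimal bytes [86, 41, 36] = 56 29 24 is 3 bytes ≤ B = 4; zero-pad to 4 bytes: K' = 56 29 24 00.
K' ⊕ ipad = 60 1f 12 36; K' ⊕ opad = 0a 75 78 5c.
Inner hash: sum = 96+31+18+54+107+116 = 422; mod 256 = 166 → a6.
Outer hash (recomputed tag): sum = 10+117+120+92+166 = 505; mod 256 = 249 → f9.
Recomputed tag = f9; claimed = f9 → match.

valid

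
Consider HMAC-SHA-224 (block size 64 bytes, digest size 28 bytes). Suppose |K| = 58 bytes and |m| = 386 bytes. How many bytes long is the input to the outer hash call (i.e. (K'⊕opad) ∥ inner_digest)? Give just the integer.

92

Key is 58 ≤ 64 bytes, zero-padded: |K'| = 64.
Outer input = (K'⊕opad) ∥ H(inner) → 64 + 28 = 92 bytes.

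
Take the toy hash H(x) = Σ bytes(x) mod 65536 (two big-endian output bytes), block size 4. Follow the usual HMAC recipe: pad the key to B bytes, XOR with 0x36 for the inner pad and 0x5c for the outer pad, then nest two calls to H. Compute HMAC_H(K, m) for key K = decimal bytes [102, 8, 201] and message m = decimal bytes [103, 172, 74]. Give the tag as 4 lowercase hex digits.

01a2

Key decimal bytes [102, 8, 201] = 66 08 c9 is 3 bytes ≤ B = 4; zero-pad to 4 bytes: K' = 66 08 c9 00.
K' ⊕ ipad = 50 3e ff 36.  K' ⊕ opad = 3a 54 95 5c.
Inner input = (K'⊕ipad) ∥ m = 50 3e ff 36 ∥ 67 ac 4a.
Inner hash: sum = 80+62+255+54+103+172+74 = 800 → 03 20.
Outer input = (K'⊕opad) ∥ inner = 3a 54 95 5c ∥ 03 20.
Outer hash (tag): sum = 58+84+149+92+3+32 = 418 → 01 a2.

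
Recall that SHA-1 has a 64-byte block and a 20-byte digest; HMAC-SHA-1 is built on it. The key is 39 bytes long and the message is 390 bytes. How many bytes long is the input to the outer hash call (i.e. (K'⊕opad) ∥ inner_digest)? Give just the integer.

Key is 39 ≤ 64 bytes, zero-padded: |K'| = 64.
Outer input = (K'⊕opad) ∥ H(inner) → 64 + 20 = 84 bytes.

84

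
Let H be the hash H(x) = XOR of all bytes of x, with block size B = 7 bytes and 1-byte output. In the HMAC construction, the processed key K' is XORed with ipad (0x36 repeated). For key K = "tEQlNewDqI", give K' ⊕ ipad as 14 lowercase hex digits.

1a363636363636

Key "tEQlNewDqI" = 74 45 51 6c 4e 65 77 44 71 49 is 10 bytes > B = 7, so hash it first: H(key) = 2c, then zero-pad to 7 bytes: K' = 2c 00 00 00 00 00 00.
XOR each byte with 0x36: 2c⊕36=1a, 00⊕36=36, 00⊕36=36, 00⊕36=36, 00⊕36=36, 00⊕36=36, 00⊕36=36.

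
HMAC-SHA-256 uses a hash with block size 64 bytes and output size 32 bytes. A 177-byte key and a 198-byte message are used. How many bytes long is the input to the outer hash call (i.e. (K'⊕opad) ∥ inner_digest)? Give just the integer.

96

Key is 177 > 64 bytes, so it is hashed to 32 bytes then zero-padded to 64: |K'| = 64.
Outer input = (K'⊕opad) ∥ H(inner) → 64 + 32 = 96 bytes.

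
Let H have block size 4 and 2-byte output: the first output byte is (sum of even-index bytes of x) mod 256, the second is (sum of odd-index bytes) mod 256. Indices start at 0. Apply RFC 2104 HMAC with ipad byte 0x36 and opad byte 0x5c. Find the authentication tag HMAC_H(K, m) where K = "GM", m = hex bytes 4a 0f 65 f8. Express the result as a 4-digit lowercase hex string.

Key "GM" = 47 4d is 2 bytes ≤ B = 4; zero-pad to 4 bytes: K' = 47 4d 00 00.
K' ⊕ ipad = 71 7b 36 36.  K' ⊕ opad = 1b 11 5c 5c.
Inner input = (K'⊕ipad) ∥ m = 71 7b 36 36 ∥ 4a 0f 65 f8.
Inner hash: even-index sum = 342 mod 256 = 86; odd-index sum = 440 mod 256 = 184 → 56 b8.
Outer input = (K'⊕opad) ∥ inner = 1b 11 5c 5c ∥ 56 b8.
Outer hash (tag): even-index sum = 205 mod 256 = 205; odd-index sum = 293 mod 256 = 37 → cd 25.

cd25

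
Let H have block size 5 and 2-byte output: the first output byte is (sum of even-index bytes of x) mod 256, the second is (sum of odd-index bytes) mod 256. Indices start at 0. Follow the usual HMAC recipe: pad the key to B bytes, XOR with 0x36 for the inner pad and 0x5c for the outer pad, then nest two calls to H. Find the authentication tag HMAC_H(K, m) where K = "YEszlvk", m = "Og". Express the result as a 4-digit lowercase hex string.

3f2d

Key "YEszlvk" = 59 45 73 7a 6c 76 6b is 7 bytes > B = 5, so hash it first: H(key) = a3 35, then zero-pad to 5 bytes: K' = a3 35 00 00 00.
K' ⊕ ipad = 95 03 36 36 36.  K' ⊕ opad = ff 69 5c 5c 5c.
Inner input = (K'⊕ipad) ∥ m = 95 03 36 36 36 ∥ 4f 67.
Inner hash: even-index sum = 360 mod 256 = 104; odd-index sum = 136 mod 256 = 136 → 68 88.
Outer input = (K'⊕opad) ∥ inner = ff 69 5c 5c 5c ∥ 68 88.
Outer hash (tag): even-index sum = 575 mod 256 = 63; odd-index sum = 301 mod 256 = 45 → 3f 2d.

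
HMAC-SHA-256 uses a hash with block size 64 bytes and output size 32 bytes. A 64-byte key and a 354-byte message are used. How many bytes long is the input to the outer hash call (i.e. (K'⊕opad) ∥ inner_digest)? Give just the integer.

96

Key is 64 ≤ 64 bytes, zero-padded: |K'| = 64.
Outer input = (K'⊕opad) ∥ H(inner) → 64 + 32 = 96 bytes.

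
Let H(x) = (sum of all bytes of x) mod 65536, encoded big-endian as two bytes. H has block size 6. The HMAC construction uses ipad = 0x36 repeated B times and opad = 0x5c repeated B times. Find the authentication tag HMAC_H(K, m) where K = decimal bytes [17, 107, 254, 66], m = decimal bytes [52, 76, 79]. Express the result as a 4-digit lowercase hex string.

02f9

Key decimal bytes [17, 107, 254, 66] = 11 6b fe 42 is 4 bytes ≤ B = 6; zero-pad to 6 bytes: K' = 11 6b fe 42 00 00.
K' ⊕ ipad = 27 5d c8 74 36 36.  K' ⊕ opad = 4d 37 a2 1e 5c 5c.
Inner input = (K'⊕ipad) ∥ m = 27 5d c8 74 36 36 ∥ 34 4c 4f.
Inner hash: sum = 39+93+200+116+54+54+52+76+79 = 763 → 02 fb.
Outer input = (K'⊕opad) ∥ inner = 4d 37 a2 1e 5c 5c ∥ 02 fb.
Outer hash (tag): sum = 77+55+162+30+92+92+2+251 = 761 → 02 f9.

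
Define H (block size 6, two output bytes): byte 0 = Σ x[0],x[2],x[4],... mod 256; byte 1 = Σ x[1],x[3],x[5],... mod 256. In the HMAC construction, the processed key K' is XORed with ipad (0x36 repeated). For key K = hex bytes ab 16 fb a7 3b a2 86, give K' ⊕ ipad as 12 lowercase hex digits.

Key hex bytes ab 16 fb a7 3b a2 86 is 7 bytes > B = 6, so hash it first: H(key) = 67 5f, then zero-pad to 6 bytes: K' = 67 5f 00 00 00 00.
XOR each byte with 0x36: 67⊕36=51, 5f⊕36=69, 00⊕36=36, 00⊕36=36, 00⊕36=36, 00⊕36=36.

516936363636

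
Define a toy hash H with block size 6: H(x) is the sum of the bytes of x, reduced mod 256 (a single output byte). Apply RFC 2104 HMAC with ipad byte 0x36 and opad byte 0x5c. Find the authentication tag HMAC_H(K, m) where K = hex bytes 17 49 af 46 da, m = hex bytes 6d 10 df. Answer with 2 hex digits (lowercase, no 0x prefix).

Key hex bytes 17 49 af 46 da is 5 bytes ≤ B = 6; zero-pad to 6 bytes: K' = 17 49 af 46 da 00.
K' ⊕ ipad = 21 7f 99 70 ec 36.  K' ⊕ opad = 4b 15 f3 1a 86 5c.
Inner input = (K'⊕ipad) ∥ m = 21 7f 99 70 ec 36 ∥ 6d 10 df.
Inner hash: sum = 33+127+153+112+236+54+109+16+223 = 1063; mod 256 = 39 → 27.
Outer input = (K'⊕opad) ∥ inner = 4b 15 f3 1a 86 5c ∥ 27.
Outer hash (tag): sum = 75+21+243+26+134+92+39 = 630; mod 256 = 118 → 76.

76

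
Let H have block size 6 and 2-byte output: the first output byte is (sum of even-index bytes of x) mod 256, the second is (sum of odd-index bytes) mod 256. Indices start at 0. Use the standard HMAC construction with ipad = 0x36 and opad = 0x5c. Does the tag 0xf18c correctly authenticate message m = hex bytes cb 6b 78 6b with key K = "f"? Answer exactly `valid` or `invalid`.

valid

Key "f" = 66 is 1 byte ≤ B = 6; zero-pad to 6 bytes: K' = 66 00 00 00 00 00.
K' ⊕ ipad = 50 36 36 36 36 36; K' ⊕ opad = 3a 5c 5c 5c 5c 5c.
Inner hash: even-index sum = 511 mod 256 = 255; odd-index sum = 376 mod 256 = 120 → ff 78.
Outer hash (recomputed tag): even-index sum = 497 mod 256 = 241; odd-index sum = 396 mod 256 = 140 → f1 8c.
Recomputed tag = f18c; claimed = f18c → match.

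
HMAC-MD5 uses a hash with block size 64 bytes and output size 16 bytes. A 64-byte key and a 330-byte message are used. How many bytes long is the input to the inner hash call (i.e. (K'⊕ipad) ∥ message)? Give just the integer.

394

Key is 64 ≤ 64 bytes, zero-padded: |K'| = 64.
Inner input = (K'⊕ipad) ∥ m → 64 + 330 = 394 bytes.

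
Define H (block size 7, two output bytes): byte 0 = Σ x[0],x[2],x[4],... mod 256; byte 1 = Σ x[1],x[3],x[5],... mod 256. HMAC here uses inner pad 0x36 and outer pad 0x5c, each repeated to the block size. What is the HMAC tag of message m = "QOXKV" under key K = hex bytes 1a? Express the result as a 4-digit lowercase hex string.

Key hex bytes 1a is 1 byte ≤ B = 7; zero-pad to 7 bytes: K' = 1a 00 00 00 00 00 00.
K' ⊕ ipad = 2c 36 36 36 36 36 36.  K' ⊕ opad = 46 5c 5c 5c 5c 5c 5c.
Inner input = (K'⊕ipad) ∥ m = 2c 36 36 36 36 36 36 ∥ 51 4f 58 4b 56.
Inner hash: even-index sum = 360 mod 256 = 104; odd-index sum = 417 mod 256 = 161 → 68 a1.
Outer input = (K'⊕opad) ∥ inner = 46 5c 5c 5c 5c 5c 5c ∥ 68 a1.
Outer hash (tag): even-index sum = 507 mod 256 = 251; odd-index sum = 380 mod 256 = 124 → fb 7c.

fb7c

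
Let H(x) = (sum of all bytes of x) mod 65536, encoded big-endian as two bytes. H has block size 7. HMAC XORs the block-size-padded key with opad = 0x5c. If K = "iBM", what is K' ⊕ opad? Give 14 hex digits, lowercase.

351e115c5c5c5c

Key "iBM" = 69 42 4d is 3 bytes ≤ B = 7; zero-pad to 7 bytes: K' = 69 42 4d 00 00 00 00.
XOR each byte with 0x5c: 69⊕5c=35, 42⊕5c=1e, 4d⊕5c=11, 00⊕5c=5c, 00⊕5c=5c, 00⊕5c=5c, 00⊕5c=5c.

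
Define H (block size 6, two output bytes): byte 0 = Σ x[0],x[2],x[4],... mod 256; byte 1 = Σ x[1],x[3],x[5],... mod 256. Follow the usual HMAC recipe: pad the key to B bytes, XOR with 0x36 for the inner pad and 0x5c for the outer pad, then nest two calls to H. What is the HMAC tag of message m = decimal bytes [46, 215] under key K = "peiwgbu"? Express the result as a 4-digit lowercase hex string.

be65

Key "peiwgbu" = 70 65 69 77 67 62 75 is 7 bytes > B = 6, so hash it first: H(key) = b5 3e, then zero-pad to 6 bytes: K' = b5 3e 00 00 00 00.
K' ⊕ ipad = 83 08 36 36 36 36.  K' ⊕ opad = e9 62 5c 5c 5c 5c.
Inner input = (K'⊕ipad) ∥ m = 83 08 36 36 36 36 ∥ 2e d7.
Inner hash: even-index sum = 285 mod 256 = 29; odd-index sum = 331 mod 256 = 75 → 1d 4b.
Outer input = (K'⊕opad) ∥ inner = e9 62 5c 5c 5c 5c ∥ 1d 4b.
Outer hash (tag): even-index sum = 446 mod 256 = 190; odd-index sum = 357 mod 256 = 101 → be 65.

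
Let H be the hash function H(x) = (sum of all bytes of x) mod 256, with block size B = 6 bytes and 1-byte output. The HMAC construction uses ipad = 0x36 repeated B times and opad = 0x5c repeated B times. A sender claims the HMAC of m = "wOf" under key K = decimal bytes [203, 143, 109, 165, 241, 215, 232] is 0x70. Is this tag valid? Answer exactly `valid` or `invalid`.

valid

Key decimal bytes [203, 143, 109, 165, 241, 215, 232] = cb 8f 6d a5 f1 d7 e8 is 7 bytes > B = 6, so hash it first: H(key) = 1c, then zero-pad to 6 bytes: K' = 1c 00 00 00 00 00.
K' ⊕ ipad = 2a 36 36 36 36 36; K' ⊕ opad = 40 5c 5c 5c 5c 5c.
Inner hash: sum = 42+54+54+54+54+54+119+79+102 = 612; mod 256 = 100 → 64.
Outer hash (recomputed tag): sum = 64+92+92+92+92+92+100 = 624; mod 256 = 112 → 70.
Recomputed tag = 70; claimed = 70 → match.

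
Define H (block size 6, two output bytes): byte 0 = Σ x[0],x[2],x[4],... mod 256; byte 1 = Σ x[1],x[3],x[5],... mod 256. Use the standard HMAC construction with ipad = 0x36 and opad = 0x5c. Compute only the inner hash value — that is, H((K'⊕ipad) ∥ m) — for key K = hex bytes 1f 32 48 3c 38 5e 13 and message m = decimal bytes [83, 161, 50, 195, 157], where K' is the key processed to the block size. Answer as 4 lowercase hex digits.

12ca

Key hex bytes 1f 32 48 3c 38 5e 13 is 7 bytes > B = 6, so hash it first: H(key) = b2 cc, then zero-pad to 6 bytes: K' = b2 cc 00 00 00 00.
K' ⊕ ipad = 84 fa 36 36 36 36.
Inner input = 84 fa 36 36 36 36 ∥ 53 a1 32 c3 9d.
Inner hash: even-index sum = 530 mod 256 = 18; odd-index sum = 714 mod 256 = 202 → 12 ca.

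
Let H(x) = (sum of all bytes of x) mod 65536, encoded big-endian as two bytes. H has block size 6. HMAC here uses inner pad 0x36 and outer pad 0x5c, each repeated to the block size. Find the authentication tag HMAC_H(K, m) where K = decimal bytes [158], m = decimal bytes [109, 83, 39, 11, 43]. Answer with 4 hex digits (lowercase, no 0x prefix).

Key decimal bytes [158] = 9e is 1 byte ≤ B = 6; zero-pad to 6 bytes: K' = 9e 00 00 00 00 00.
K' ⊕ ipad = a8 36 36 36 36 36.  K' ⊕ opad = c2 5c 5c 5c 5c 5c.
Inner input = (K'⊕ipad) ∥ m = a8 36 36 36 36 36 ∥ 6d 53 27 0b 2b.
Inner hash: sum = 168+54+54+54+54+54+109+83+39+11+43 = 723 → 02 d3.
Outer input = (K'⊕opad) ∥ inner = c2 5c 5c 5c 5c 5c ∥ 02 d3.
Outer hash (tag): sum = 194+92+92+92+92+92+2+211 = 867 → 03 63.

0363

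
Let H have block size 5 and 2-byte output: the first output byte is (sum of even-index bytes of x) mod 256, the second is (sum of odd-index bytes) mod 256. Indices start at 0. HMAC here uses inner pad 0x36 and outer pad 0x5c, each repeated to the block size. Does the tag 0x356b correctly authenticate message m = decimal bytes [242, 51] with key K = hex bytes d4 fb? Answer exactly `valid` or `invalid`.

Key hex bytes d4 fb is 2 bytes ≤ B = 5; zero-pad to 5 bytes: K' = d4 fb 00 00 00.
K' ⊕ ipad = e2 cd 36 36 36; K' ⊕ opad = 88 a7 5c 5c 5c.
Inner hash: even-index sum = 385 mod 256 = 129; odd-index sum = 501 mod 256 = 245 → 81 f5.
Outer hash (recomputed tag): even-index sum = 565 mod 256 = 53; odd-index sum = 388 mod 256 = 132 → 35 84.
Recomputed tag = 3584; claimed = 356b → mismatch.

invalid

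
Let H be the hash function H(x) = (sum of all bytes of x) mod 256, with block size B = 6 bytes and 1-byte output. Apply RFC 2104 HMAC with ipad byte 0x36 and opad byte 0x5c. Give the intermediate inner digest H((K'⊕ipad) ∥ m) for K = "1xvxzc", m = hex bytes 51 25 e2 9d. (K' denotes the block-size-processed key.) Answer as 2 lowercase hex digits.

79

Key "1xvxzc" = 31 78 76 78 7a 63 is exactly B = 6 bytes: K' = 31 78 76 78 7a 63.
K' ⊕ ipad = 07 4e 40 4e 4c 55.
Inner input = 07 4e 40 4e 4c 55 ∥ 51 25 e2 9d.
Inner hash: sum = 7+78+64+78+76+85+81+37+226+157 = 889; mod 256 = 121 → 79.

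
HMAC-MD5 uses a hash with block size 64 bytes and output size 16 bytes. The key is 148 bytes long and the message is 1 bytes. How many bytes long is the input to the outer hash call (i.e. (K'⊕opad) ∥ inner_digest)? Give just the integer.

Key is 148 > 64 bytes, so it is hashed to 16 bytes then zero-padded to 64: |K'| = 64.
Outer input = (K'⊕opad) ∥ H(inner) → 64 + 16 = 80 bytes.

80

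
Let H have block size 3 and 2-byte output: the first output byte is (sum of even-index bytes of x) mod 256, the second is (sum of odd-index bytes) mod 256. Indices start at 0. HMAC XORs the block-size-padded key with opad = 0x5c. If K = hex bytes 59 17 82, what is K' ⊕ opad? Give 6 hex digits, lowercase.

054bde

Key hex bytes 59 17 82 is exactly B = 3 bytes: K' = 59 17 82.
XOR each byte with 0x5c: 59⊕5c=05, 17⊕5c=4b, 82⊕5c=de.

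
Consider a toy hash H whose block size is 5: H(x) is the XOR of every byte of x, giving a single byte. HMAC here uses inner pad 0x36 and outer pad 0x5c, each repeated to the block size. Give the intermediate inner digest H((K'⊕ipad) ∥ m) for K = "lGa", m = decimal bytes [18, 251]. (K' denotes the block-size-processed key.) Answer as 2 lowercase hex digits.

95

Key "lGa" = 6c 47 61 is 3 bytes ≤ B = 5; zero-pad to 5 bytes: K' = 6c 47 61 00 00.
K' ⊕ ipad = 5a 71 57 36 36.
Inner input = 5a 71 57 36 36 ∥ 12 fb.
Inner hash: XOR 5a⊕71⊕57⊕36⊕36⊕12⊕fb = 95.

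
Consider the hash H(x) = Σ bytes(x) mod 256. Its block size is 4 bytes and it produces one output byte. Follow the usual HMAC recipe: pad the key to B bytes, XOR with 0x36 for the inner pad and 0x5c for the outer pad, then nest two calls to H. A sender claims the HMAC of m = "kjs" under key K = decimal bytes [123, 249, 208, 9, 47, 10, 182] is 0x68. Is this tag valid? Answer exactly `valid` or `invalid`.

valid

Key decimal bytes [123, 249, 208, 9, 47, 10, 182] = 7b f9 d0 09 2f 0a b6 is 7 bytes > B = 4, so hash it first: H(key) = 3c, then zero-pad to 4 bytes: K' = 3c 00 00 00.
K' ⊕ ipad = 0a 36 36 36; K' ⊕ opad = 60 5c 5c 5c.
Inner hash: sum = 10+54+54+54+107+106+115 = 500; mod 256 = 244 → f4.
Outer hash (recomputed tag): sum = 96+92+92+92+244 = 616; mod 256 = 104 → 68.
Recomputed tag = 68; claimed = 68 → match.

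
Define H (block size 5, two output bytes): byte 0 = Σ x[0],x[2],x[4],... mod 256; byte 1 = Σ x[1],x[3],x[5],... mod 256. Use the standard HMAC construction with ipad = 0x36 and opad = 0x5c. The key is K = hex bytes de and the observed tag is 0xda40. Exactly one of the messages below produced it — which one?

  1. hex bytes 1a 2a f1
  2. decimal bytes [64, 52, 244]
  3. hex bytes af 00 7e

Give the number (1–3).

2

Key hex bytes de is 1 byte ≤ B = 5; zero-pad to 5 bytes: K' = de 00 00 00 00.
K' ⊕ ipad = e8 36 36 36 36; K' ⊕ opad = 82 5c 5c 5c 5c.
m1: inner = H(e8 36 36 36 36 1a 2a f1) = 7e 77; tag = H(82 5c 5c 5c 5c 7e 77) = b136
m2: inner = H(e8 36 36 36 36 40 34 f4) = 88 a0; tag = H(82 5c 5c 5c 5c 88 a0) = da40 ← matches
m3: inner = H(e8 36 36 36 36 af 00 7e) = 54 99; tag = H(82 5c 5c 5c 5c 54 99) = d30c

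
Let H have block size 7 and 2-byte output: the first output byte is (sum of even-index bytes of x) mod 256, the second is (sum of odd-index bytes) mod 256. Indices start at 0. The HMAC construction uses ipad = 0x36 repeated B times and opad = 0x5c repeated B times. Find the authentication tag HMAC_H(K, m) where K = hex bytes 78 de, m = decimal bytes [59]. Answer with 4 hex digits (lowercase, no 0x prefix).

c72a

Key hex bytes 78 de is 2 bytes ≤ B = 7; zero-pad to 7 bytes: K' = 78 de 00 00 00 00 00.
K' ⊕ ipad = 4e e8 36 36 36 36 36.  K' ⊕ opad = 24 82 5c 5c 5c 5c 5c.
Inner input = (K'⊕ipad) ∥ m = 4e e8 36 36 36 36 36 ∥ 3b.
Inner hash: even-index sum = 240 mod 256 = 240; odd-index sum = 399 mod 256 = 143 → f0 8f.
Outer input = (K'⊕opad) ∥ inner = 24 82 5c 5c 5c 5c 5c ∥ f0 8f.
Outer hash (tag): even-index sum = 455 mod 256 = 199; odd-index sum = 554 mod 256 = 42 → c7 2a.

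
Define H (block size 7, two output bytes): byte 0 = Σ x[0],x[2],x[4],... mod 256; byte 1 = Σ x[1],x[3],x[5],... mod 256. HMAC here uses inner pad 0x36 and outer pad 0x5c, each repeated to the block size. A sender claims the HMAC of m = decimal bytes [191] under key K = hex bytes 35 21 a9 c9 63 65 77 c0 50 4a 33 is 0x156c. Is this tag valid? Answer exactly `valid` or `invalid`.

valid

Key hex bytes 35 21 a9 c9 63 65 77 c0 50 4a 33 is 11 bytes > B = 7, so hash it first: H(key) = 3b 59, then zero-pad to 7 bytes: K' = 3b 59 00 00 00 00 00.
K' ⊕ ipad = 0d 6f 36 36 36 36 36; K' ⊕ opad = 67 05 5c 5c 5c 5c 5c.
Inner hash: even-index sum = 175 mod 256 = 175; odd-index sum = 410 mod 256 = 154 → af 9a.
Outer hash (recomputed tag): even-index sum = 533 mod 256 = 21; odd-index sum = 364 mod 256 = 108 → 15 6c.
Recomputed tag = 156c; claimed = 156c → match.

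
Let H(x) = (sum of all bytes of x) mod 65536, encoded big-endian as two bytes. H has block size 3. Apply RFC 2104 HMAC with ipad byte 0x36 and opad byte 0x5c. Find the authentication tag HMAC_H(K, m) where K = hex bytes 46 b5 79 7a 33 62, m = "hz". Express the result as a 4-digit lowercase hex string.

019c

Key hex bytes 46 b5 79 7a 33 62 is 6 bytes > B = 3, so hash it first: H(key) = 02 83, then zero-pad to 3 bytes: K' = 02 83 00.
K' ⊕ ipad = 34 b5 36.  K' ⊕ opad = 5e df 5c.
Inner input = (K'⊕ipad) ∥ m = 34 b5 36 ∥ 68 7a.
Inner hash: sum = 52+181+54+104+122 = 513 → 02 01.
Outer input = (K'⊕opad) ∥ inner = 5e df 5c ∥ 02 01.
Outer hash (tag): sum = 94+223+92+2+1 = 412 → 01 9c.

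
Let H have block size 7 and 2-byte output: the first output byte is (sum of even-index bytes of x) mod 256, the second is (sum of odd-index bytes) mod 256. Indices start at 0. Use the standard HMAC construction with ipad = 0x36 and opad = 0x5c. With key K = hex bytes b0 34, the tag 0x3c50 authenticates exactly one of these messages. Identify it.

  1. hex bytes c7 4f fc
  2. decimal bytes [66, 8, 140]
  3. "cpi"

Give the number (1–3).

Key hex bytes b0 34 is 2 bytes ≤ B = 7; zero-pad to 7 bytes: K' = b0 34 00 00 00 00 00.
K' ⊕ ipad = 86 02 36 36 36 36 36; K' ⊕ opad = ec 68 5c 5c 5c 5c 5c.
m1: inner = H(86 02 36 36 36 36 36 c7 4f fc) = 77 31; tag = H(ec 68 5c 5c 5c 5c 5c 77 31) = 3197
m2: inner = H(86 02 36 36 36 36 36 42 08 8c) = 30 3c; tag = H(ec 68 5c 5c 5c 5c 5c 30 3c) = 3c50 ← matches
m3: inner = H(86 02 36 36 36 36 36 63 70 69) = 98 3a; tag = H(ec 68 5c 5c 5c 5c 5c 98 3a) = 3ab8

2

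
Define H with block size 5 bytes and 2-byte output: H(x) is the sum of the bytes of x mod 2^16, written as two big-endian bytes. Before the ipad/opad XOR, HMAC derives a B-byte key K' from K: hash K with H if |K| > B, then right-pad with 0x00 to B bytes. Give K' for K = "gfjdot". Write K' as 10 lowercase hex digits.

|K| = 6 > B = 5, so first hash the key.
H(K): sum = 103+102+106+100+111+116 = 638 → 02 7e.
Zero-pad H(K) = 02 7e to 5 bytes: K' = 02 7e 00 00 00.

027e000000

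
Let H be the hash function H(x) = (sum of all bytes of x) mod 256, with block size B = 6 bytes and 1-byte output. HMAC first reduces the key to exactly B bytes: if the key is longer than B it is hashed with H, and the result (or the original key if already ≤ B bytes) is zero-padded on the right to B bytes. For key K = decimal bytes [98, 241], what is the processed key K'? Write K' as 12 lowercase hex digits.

Key decimal bytes [98, 241] = 62 f1 is 2 bytes ≤ B = 6; zero-pad to 6 bytes: K' = 62 f1 00 00 00 00.

62f100000000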